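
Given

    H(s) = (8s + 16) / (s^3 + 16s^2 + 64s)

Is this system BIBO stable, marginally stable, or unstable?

The denominator s^3 + 16s^2 + 64s factors as s(s + 8)^2, giving poles at s = 0, -8, -8.
Since the simple pole(s) at s = 0 lie on the jω-axis with none in the right half-plane, the system is marginally stable.

marginally stable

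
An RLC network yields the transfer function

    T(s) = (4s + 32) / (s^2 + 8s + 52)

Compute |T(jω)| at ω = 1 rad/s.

Substitute s = j1: numerator = 32 + j4, denominator = 51 + j8.
|T(j1)| = |32 + j4| / |51 + j8| = 32.249 / 51.624 ≈ 0.6247.

|T(j1)| ≈ 0.6247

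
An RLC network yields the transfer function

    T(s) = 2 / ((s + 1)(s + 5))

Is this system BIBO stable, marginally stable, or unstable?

stable

The poles can be read from the denominator factors: s = -1, -5.
Since all poles lie strictly in the left half-plane, the system is stable.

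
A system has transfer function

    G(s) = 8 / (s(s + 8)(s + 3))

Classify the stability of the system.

marginally stable

The poles can be read from the denominator factors: s = 0, -8, -3.
Since the simple pole(s) at s = 0 lie on the jω-axis with none in the right half-plane, the system is marginally stable.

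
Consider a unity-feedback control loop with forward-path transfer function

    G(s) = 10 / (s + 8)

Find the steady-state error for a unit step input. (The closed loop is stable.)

e_ss = 0.4444

G(s) has no poles at the origin.
This is a Type 0 system. Kp = lim_{s→0} G(s) = 10/8 = 5/4.
e_ss = 1/(1 + Kp) = 1/(1 + 5/4) = 4/9 ≈ 0.4444.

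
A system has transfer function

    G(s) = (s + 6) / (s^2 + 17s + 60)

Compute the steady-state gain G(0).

Set s = 0: G(0) = (6) / (60) = 1/10.

G(0) = 1/10 ≈ 0.1000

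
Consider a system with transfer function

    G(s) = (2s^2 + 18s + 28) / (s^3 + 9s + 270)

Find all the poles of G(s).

The poles are the roots of the denominator s^3 + 9s + 270 = 0.
Trying s = -6: the polynomial evaluates to 0, so (s + 6) is a factor.
Dividing out leaves s^2 - 6s + 45 = 0.
The quadratic formula then gives s = 3 ± 6j.

s = 3 ± 6j, -6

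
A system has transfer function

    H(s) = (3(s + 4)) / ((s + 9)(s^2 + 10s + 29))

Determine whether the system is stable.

The poles can be read from the denominator factors: s = -9, -5 ± 2j.
Since all poles lie strictly in the left half-plane, the system is stable.

stable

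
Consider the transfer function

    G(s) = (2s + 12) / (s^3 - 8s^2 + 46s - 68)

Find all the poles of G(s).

s = 3 ± 5j, 2

The poles are the roots of the denominator s^3 - 8s^2 + 46s - 68 = 0.
Trying s = 2: the polynomial evaluates to 0, so (s - 2) is a factor.
Dividing out leaves s^2 - 6s + 34 = 0.
The quadratic formula then gives s = 3 ± 5j.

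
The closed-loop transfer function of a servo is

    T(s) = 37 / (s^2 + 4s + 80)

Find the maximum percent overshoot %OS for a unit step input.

Comparing s^2 + 4s + 80 to s^2 + 2ζωₙs + ωₙ²: ωₙ = √80 ≈ 8.944 rad/s and ζ = 4/(2·√80) ≈ 0.2236.
%OS = 100·exp(−πζ/√(1−ζ²)) = 100·exp(−π·0.2236/√(1−0.2236²)) ≈ 48.6%.

%OS ≈ 48.6%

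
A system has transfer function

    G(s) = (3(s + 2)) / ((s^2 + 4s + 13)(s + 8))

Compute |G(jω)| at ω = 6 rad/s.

Substitute s = j6: numerator = 6 + j18, denominator = -328 + j54.
|G(j6)| = |6 + j18| / |-328 + j54| = 18.974 / 332.42 ≈ 0.05708.

|G(j6)| ≈ 0.05708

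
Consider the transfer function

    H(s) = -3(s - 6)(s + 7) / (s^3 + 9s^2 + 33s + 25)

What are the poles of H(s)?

s = -4 + 3j, -4 - 3j, -1

The poles are the roots of the denominator s^3 + 9s^2 + 33s + 25 = 0.
Trying s = -1: the polynomial evaluates to 0, so (s + 1) is a factor.
Dividing out leaves s^2 + 8s + 25 = 0.
The quadratic formula then gives s = -4 ± 3j.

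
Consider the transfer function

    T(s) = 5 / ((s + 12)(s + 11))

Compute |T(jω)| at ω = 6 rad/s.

Substitute s = j6: numerator = 5, denominator = 96 + j138.
|T(j6)| = |5| / |96 + j138| = 5 / 168.11 ≈ 0.02974.

|T(j6)| ≈ 0.02974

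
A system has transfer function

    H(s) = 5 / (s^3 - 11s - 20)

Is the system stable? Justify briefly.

The denominator s^3 - 11s - 20 factors as (s^2 + 4s + 5)(s - 4), giving poles at s = -2 + j, -2 - j, 4.
Since the pole(s) at s = 4 lie in the right half-plane, the system is unstable.

unstable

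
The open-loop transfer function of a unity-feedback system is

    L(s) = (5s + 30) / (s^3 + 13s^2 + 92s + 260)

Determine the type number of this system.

The denominator has no factor of s at the origin — no free integrator — so this is a Type 0 system.

Type 0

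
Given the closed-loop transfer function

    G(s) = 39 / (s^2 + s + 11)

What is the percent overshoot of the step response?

%OS ≈ 61.9%

Comparing s^2 + s + 11 to s^2 + 2ζωₙs + ωₙ²: ωₙ = √11 ≈ 3.317 rad/s and ζ = 1/(2·√11) ≈ 0.1508.
%OS = 100·exp(−πζ/√(1−ζ²)) = 100·exp(−π·0.1508/√(1−0.1508²)) ≈ 61.9%.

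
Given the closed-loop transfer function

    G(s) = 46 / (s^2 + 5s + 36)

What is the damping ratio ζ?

Compare the denominator to the standard form s^2 + 2ζωₙs + ωₙ².
ωₙ² = 36, so ωₙ = 6 rad/s.
2ζωₙ = 5, so ζ = 5/(2·6) ≈ 0.4167.
With ζ = 0.4167 the response is underdamped.

ζ ≈ 0.4167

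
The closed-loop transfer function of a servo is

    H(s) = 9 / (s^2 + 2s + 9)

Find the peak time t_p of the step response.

Comparing s^2 + 2s + 9 to s^2 + 2ζωₙs + ωₙ²: ωₙ = 3 rad/s and ζ = 2/(2·3) ≈ 0.3333.
ζωₙ = 2/2 = 1, so ω_d = ωₙ√(1−ζ²) = √(ωₙ² − (ζωₙ)²) = √(9 − 1²) = √8 ≈ 2.828 rad/s.
t_p = π/ω_d = π/2.828 ≈ 1.111 s.

t_p ≈ 1.111 s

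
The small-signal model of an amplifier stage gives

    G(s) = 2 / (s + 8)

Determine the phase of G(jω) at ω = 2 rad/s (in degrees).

∠G(j2) ≈ -14.04°

At s = j2: numerator = 2, denominator = 8 + j2.
∠G = ∠num − ∠den = 0° − (14.036°) = -14.04°.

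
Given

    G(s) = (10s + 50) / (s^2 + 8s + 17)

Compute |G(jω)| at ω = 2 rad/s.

Substitute s = j2: numerator = 50 + j20, denominator = 13 + j16.
|G(j2)| = |50 + j20| / |13 + j16| = 53.852 / 20.616 ≈ 2.612.

|G(j2)| ≈ 2.612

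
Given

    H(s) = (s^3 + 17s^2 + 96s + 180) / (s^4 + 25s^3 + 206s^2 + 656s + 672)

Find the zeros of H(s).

Set the numerator to zero: s^3 + 17s^2 + 96s + 180 = 0.
Factoring: (s + 6)^2(s + 5) = 0.

s = -6, -6, -5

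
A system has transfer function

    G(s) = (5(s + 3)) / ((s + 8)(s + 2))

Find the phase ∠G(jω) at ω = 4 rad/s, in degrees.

At s = j4: numerator = 15 + j20, denominator = j40.
∠G = ∠num − ∠den = 53.130° − (90°) = -36.87°.

∠G(j4) ≈ -36.87°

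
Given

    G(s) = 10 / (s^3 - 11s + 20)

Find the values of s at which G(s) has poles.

s = 2 ± j, -4

The poles are the roots of the denominator s^3 - 11s + 20 = 0.
Trying s = -4: the polynomial evaluates to 0, so (s + 4) is a factor.
Dividing out leaves s^2 - 4s + 5 = 0.
The quadratic formula then gives s = 2 ± 1j.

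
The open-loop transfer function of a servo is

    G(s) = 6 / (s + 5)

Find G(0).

G(0) = 6/5 ≈ 1.200

Set s = 0: G(0) = (6) / (5) = 6/5.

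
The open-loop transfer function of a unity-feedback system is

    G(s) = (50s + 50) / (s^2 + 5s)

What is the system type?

Type 1

Factor s from the denominator: s^2 + 5s = s·(s + 5).
There is 1 pole at the origin, so the system is Type 1.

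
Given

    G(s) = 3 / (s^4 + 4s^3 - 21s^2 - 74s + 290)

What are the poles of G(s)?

s = 3 + j, 3 - j, -5 + 2j, -5 - 2j

The poles are the roots of the denominator s^4 + 4s^3 - 21s^2 - 74s + 290 = 0.
No real roots exist; factor into two real quadratics: (s^2 - 6s + 10)(s^2 + 10s + 29) = 0.
Each quadratic gives a conjugate pair via the quadratic formula.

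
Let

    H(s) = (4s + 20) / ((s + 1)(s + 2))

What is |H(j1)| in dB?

|H(j1)|_dB ≈ 16.2 dB

Substitute s = j1: numerator = 20 + j4, denominator = 1 + j3.
|H(j1)| = |20 + j4| / |1 + j3| = 20.396 / 3.1623 ≈ 6.450.
In decibels: 20·log₁₀(6.450) ≈ 16.2 dB.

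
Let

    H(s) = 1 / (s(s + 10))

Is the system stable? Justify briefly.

marginally stable

The poles can be read from the denominator factors: s = 0, -10.
Since the simple pole(s) at s = 0 lie on the jω-axis with none in the right half-plane, the system is marginally stable.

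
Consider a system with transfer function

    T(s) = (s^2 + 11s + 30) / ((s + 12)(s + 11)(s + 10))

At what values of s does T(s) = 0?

s = -5, -6

Set the numerator to zero: s^2 + 11s + 30 = 0.
Factoring: (s + 5)(s + 6) = 0.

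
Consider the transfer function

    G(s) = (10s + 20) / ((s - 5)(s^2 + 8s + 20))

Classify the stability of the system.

The poles can be read from the denominator factors: s = 5, -4 + 2j, -4 - 2j.
Since the pole(s) at s = 5 lie in the right half-plane, the system is unstable.

unstable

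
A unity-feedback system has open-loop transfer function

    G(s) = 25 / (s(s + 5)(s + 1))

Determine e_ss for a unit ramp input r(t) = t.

e_ss = 0.2000

G(s) has one pole at the origin.
This is a Type 1 system. Kv = lim_{s→0} s·G(s) = 25/5 = 5.
e_ss = 1/Kv = 1/(5) = 1/5 ≈ 0.2000.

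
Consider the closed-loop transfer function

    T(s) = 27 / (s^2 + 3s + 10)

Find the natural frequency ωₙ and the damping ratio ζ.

ωₙ ≈ 3.162 rad/s, ζ ≈ 0.4743

Compare the denominator to the standard form s^2 + 2ζωₙs + ωₙ².
ωₙ² = 10, so ωₙ = √10 ≈ 3.162 rad/s.
2ζωₙ = 3, so ζ = 3/(2·√10) ≈ 0.4743.
With ζ = 0.4743 the response is underdamped.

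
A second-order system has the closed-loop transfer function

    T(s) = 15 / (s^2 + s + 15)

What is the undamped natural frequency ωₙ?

ωₙ ≈ 3.873 rad/s

Compare the denominator to the standard form s^2 + 2ζωₙs + ωₙ².
ωₙ² = 15, so ωₙ = √15 ≈ 3.873 rad/s.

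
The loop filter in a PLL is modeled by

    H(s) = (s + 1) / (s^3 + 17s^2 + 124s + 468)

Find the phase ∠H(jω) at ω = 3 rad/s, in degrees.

∠H(j3) ≈ 23.96°

At s = j3: numerator = 1 + j3, denominator = 315 + j345.
∠H = ∠num − ∠den = 71.565° − (47.603°) = 23.96°.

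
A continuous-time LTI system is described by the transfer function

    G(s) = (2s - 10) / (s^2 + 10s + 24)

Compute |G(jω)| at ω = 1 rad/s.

|G(j1)| ≈ 0.4066

Substitute s = j1: numerator = -10 + j2, denominator = 23 + j10.
|G(j1)| = |-10 + j2| / |23 + j10| = 10.198 / 25.080 ≈ 0.4066.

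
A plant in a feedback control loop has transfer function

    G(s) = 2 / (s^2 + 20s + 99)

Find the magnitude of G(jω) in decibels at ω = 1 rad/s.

|G(j1)|_dB ≈ -34.0 dB

Substitute s = j1: numerator = 2, denominator = 98 + j20.
|G(j1)| = |2| / |98 + j20| = 2 / 100.02 ≈ 0.02000.
In decibels: 20·log₁₀(0.02000) ≈ -34.0 dB.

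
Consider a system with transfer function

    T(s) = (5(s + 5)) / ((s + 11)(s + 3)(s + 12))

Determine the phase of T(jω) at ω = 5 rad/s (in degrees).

∠T(j5) ≈ -61.10°

At s = j5: numerator = 25 + j25, denominator = -254 + j880.
∠T = ∠num − ∠den = 45° − (106.10°) = -61.10°.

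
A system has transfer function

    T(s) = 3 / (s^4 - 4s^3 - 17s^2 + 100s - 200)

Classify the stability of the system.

unstable

The denominator s^4 - 4s^3 - 17s^2 + 100s - 200 factors as (s - 5)(s + 5)(s^2 - 4s + 8), giving poles at s = 5, -5, 2 + 2j, 2 - 2j.
Since the pole(s) at s = 5, 2 ± 2j lie in the right half-plane, the system is unstable.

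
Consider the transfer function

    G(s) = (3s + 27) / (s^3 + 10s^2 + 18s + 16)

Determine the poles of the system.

s = -1 + j, -1 - j, -8

The poles are the roots of the denominator s^3 + 10s^2 + 18s + 16 = 0.
Trying s = -8: the polynomial evaluates to 0, so (s + 8) is a factor.
Dividing out leaves s^2 + 2s + 2 = 0.
The quadratic formula then gives s = -1 ± 1j.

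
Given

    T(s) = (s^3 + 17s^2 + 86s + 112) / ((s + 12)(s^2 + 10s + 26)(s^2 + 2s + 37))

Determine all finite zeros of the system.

Set the numerator to zero: s^3 + 17s^2 + 86s + 112 = 0.
Factoring: (s + 8)(s + 2)(s + 7) = 0.

s = -8, -2, -7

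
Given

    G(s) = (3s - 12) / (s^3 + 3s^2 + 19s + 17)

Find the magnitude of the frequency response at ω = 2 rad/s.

|G(j2)| ≈ 0.4411

Substitute s = j2: numerator = -12 + j6, denominator = 5 + j30.
|G(j2)| = |-12 + j6| / |5 + j30| = 13.416 / 30.414 ≈ 0.4411.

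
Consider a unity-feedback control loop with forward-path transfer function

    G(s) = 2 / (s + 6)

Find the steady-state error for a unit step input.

G(s) has no poles at the origin.
This is a Type 0 system. Kp = lim_{s→0} G(s) = 2/6 = 1/3.
e_ss = 1/(1 + Kp) = 1/(1 + 1/3) = 3/4 ≈ 0.7500.

e_ss = 0.7500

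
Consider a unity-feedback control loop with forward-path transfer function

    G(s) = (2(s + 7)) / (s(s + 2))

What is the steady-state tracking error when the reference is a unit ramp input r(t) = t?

e_ss = 0.1429

G(s) has one pole at the origin.
This is a Type 1 system. Kv = lim_{s→0} s·G(s) = 14/2 = 7.
e_ss = 1/Kv = 1/(7) = 1/7 ≈ 0.1429.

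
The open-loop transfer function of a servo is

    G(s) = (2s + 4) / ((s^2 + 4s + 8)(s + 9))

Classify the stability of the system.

The poles can be read from the denominator factors: s = -2 ± 2j, -9.
Since all poles lie strictly in the left half-plane, the system is stable.

stable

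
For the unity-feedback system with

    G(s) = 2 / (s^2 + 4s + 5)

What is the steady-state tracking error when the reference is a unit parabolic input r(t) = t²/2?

e_ss = ∞

G(s) has no poles at the origin.
This is a Type 0 system; Ka = lim_{s→0} s^2·G(s) = 0, so the steady-state error for a parabola input is infinite.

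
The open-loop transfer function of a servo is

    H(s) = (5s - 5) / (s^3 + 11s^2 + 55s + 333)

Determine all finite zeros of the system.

Set the numerator to zero: 5s - 5 = 0, i.e. 5·(s - 1) = 0.
So s = 1.

s = 1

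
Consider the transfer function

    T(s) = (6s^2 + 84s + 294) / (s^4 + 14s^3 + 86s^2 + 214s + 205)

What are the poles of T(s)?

The poles are the roots of the denominator s^4 + 14s^3 + 86s^2 + 214s + 205 = 0.
No real roots exist; factor into two real quadratics: (s^2 + 4s + 5)(s^2 + 10s + 41) = 0.
Each quadratic gives a conjugate pair via the quadratic formula.

s = -2 ± j, -5 ± 4j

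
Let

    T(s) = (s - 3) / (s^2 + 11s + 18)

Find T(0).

T(0) = -1/6 ≈ -0.1667

Set s = 0: T(0) = (-3) / (18) = -1/6.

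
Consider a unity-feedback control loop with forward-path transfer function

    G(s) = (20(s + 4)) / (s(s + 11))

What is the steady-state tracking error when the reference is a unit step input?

e_ss = 0

G(s) has one pole at the origin.
This is a Type 1 system; for a step input the steady-state error is zero.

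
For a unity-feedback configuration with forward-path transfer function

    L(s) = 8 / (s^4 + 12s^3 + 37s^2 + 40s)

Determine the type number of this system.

Factor s from the denominator: s^4 + 12s^3 + 37s^2 + 40s = s·(s^3 + 12s^2 + 37s + 40).
There is 1 pole at the origin, so the system is Type 1.

Type 1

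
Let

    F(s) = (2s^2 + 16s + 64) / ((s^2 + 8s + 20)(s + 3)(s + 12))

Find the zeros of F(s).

Set the numerator to zero: 2s^2 + 16s + 64 = 0, i.e. 2·(s^2 + 8s + 32) = 0.
Factoring: (s^2 + 8s + 32) = 0.

s = -4 ± 4j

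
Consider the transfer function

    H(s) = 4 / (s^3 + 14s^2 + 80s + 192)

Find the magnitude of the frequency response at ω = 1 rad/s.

Substitute s = j1: numerator = 4, denominator = 178 + j79.
|H(j1)| = |4| / |178 + j79| = 4 / 194.74 ≈ 0.02054.

|H(j1)| ≈ 0.02054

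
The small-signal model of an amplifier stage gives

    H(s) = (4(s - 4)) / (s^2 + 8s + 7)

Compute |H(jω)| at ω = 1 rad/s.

|H(j1)| ≈ 1.649

Substitute s = j1: numerator = -16 + j4, denominator = 6 + j8.
|H(j1)| = |-16 + j4| / |6 + j8| = 16.492 / 10 ≈ 1.649.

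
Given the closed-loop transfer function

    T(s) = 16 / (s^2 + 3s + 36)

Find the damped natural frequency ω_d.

Comparing s^2 + 3s + 36 to s^2 + 2ζωₙs + ωₙ²: ωₙ = 6 rad/s and ζ = 3/(2·6) = 0.25.
ζωₙ = 3/2 = 1.5, so ω_d = ωₙ√(1−ζ²) = √(ωₙ² − (ζωₙ)²) = √(36 − 1.5²) = √33.75 ≈ 5.809 rad/s.

ω_d ≈ 5.809 rad/s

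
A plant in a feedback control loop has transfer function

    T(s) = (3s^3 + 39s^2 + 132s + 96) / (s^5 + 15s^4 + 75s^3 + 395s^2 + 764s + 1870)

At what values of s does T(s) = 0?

Set the numerator to zero: 3s^3 + 39s^2 + 132s + 96 = 0, i.e. 3·(s^3 + 13s^2 + 44s + 32) = 0.
Factoring: (s + 1)(s + 4)(s + 8) = 0.

s = -1, -4, -8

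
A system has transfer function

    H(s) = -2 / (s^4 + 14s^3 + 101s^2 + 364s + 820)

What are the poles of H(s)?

The poles are the roots of the denominator s^4 + 14s^3 + 101s^2 + 364s + 820 = 0.
No real roots exist; factor into two real quadratics: (s^2 + 10s + 41)(s^2 + 4s + 20) = 0.
Each quadratic gives a conjugate pair via the quadratic formula.

s = -5 ± 4j, -2 ± 4j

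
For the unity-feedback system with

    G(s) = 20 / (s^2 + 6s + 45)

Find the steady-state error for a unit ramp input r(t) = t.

e_ss = ∞

G(s) has no poles at the origin.
This is a Type 0 system; Kv = lim_{s→0} s·G(s) = 0, so the steady-state error for a ramp input is infinite.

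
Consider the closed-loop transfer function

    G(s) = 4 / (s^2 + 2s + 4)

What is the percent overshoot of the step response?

%OS ≈ 16.3%

Comparing s^2 + 2s + 4 to s^2 + 2ζωₙs + ωₙ²: ωₙ = 2 rad/s and ζ = 2/(2·2) = 0.5.
%OS = 100·exp(−πζ/√(1−ζ²)) = 100·exp(−π·0.5/√(1−0.5²)) ≈ 16.3%.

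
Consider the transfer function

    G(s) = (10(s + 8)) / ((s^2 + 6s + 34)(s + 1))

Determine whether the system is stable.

The poles can be read from the denominator factors: s = -3 + 5j, -3 - 5j, -1.
Since all poles lie strictly in the left half-plane, the system is stable.

stable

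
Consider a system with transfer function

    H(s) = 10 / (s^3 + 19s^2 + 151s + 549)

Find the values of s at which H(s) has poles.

The poles are the roots of the denominator s^3 + 19s^2 + 151s + 549 = 0.
Trying s = -9: the polynomial evaluates to 0, so (s + 9) is a factor.
Dividing out leaves s^2 + 10s + 61 = 0.
The quadratic formula then gives s = -5 ± 6j.

s = -5 ± 6j, -9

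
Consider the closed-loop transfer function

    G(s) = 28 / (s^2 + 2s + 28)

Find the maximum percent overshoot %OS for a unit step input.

%OS ≈ 54.6%

Comparing s^2 + 2s + 28 to s^2 + 2ζωₙs + ωₙ²: ωₙ = √28 ≈ 5.292 rad/s and ζ = 2/(2·√28) ≈ 0.1890.
%OS = 100·exp(−πζ/√(1−ζ²)) = 100·exp(−π·0.1890/√(1−0.1890²)) ≈ 54.6%.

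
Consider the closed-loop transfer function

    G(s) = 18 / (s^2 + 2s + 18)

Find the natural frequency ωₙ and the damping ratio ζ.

Compare the denominator to the standard form s^2 + 2ζωₙs + ωₙ².
ωₙ² = 18, so ωₙ = √18 ≈ 4.243 rad/s.
2ζωₙ = 2, so ζ = 2/(2·√18) ≈ 0.2357.

ωₙ ≈ 4.243 rad/s, ζ ≈ 0.2357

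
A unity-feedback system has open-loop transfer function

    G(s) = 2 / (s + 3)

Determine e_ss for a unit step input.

G(s) has no poles at the origin.
This is a Type 0 system. Kp = lim_{s→0} G(s) = 2/3.
e_ss = 1/(1 + Kp) = 1/(1 + 2/3) = 3/5 ≈ 0.6000.

e_ss = 0.6000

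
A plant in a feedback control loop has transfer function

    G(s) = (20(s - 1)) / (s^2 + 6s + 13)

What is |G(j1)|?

Substitute s = j1: numerator = -20 + j20, denominator = 12 + j6.
|G(j1)| = |-20 + j20| / |12 + j6| = 28.284 / 13.416 ≈ 2.108.

|G(j1)| ≈ 2.108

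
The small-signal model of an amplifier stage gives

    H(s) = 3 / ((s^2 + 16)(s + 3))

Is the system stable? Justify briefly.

The poles can be read from the denominator factors: s = ±4j, -3.
Since the simple pole(s) at s = 4j, -4j lie on the jω-axis with none in the right half-plane, the system is marginally stable.

marginally stable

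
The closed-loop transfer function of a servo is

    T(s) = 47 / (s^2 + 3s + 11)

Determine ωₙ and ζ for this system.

ωₙ ≈ 3.317 rad/s, ζ ≈ 0.4523

Compare the denominator to the standard form s^2 + 2ζωₙs + ωₙ².
ωₙ² = 11, so ωₙ = √11 ≈ 3.317 rad/s.
2ζωₙ = 3, so ζ = 3/(2·√11) ≈ 0.4523.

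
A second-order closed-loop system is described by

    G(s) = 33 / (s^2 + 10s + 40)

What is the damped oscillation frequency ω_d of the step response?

ω_d ≈ 3.873 rad/s

Comparing s^2 + 10s + 40 to s^2 + 2ζωₙs + ωₙ²: ωₙ = √40 ≈ 6.325 rad/s and ζ = 10/(2·√40) ≈ 0.7906.
ζωₙ = 10/2 = 5, so ω_d = ωₙ√(1−ζ²) = √(ωₙ² − (ζωₙ)²) = √(40 − 5²) = √15 ≈ 3.873 rad/s.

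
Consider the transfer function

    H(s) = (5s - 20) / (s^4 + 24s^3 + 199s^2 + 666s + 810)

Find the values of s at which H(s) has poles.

s = -9, -9, -3 + j, -3 - j

The poles are the roots of the denominator s^4 + 24s^3 + 199s^2 + 666s + 810 = 0.
Trying s = -9: the polynomial evaluates to 0, so (s + 9) is a factor.
Dividing out leaves s^3 + 15s^2 + 64s + 90 = 0.
This factors further as (s + 9)(s^2 + 6s + 10) = 0.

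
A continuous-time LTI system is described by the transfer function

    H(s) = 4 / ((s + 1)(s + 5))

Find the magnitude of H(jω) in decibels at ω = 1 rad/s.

Substitute s = j1: numerator = 4, denominator = 4 + j6.
|H(j1)| = |4| / |4 + j6| = 4 / 7.2111 ≈ 0.5547.
In decibels: 20·log₁₀(0.5547) ≈ -5.12 dB.

|H(j1)|_dB ≈ -5.12 dB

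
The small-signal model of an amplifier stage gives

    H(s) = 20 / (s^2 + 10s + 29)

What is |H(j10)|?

|H(j10)| ≈ 0.1631

Substitute s = j10: numerator = 20, denominator = -71 + j100.
|H(j10)| = |20| / |-71 + j100| = 20 / 122.64 ≈ 0.1631.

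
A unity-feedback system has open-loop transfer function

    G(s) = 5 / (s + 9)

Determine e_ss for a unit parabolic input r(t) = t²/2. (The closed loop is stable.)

G(s) has no poles at the origin.
This is a Type 0 system; Ka = lim_{s→0} s^2·G(s) = 0, so the steady-state error for a parabola input is infinite.

e_ss = ∞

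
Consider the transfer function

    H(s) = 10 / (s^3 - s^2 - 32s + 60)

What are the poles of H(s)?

s = 5, 2, -6

The poles are the roots of the denominator s^3 - s^2 - 32s + 60 = 0.
Trying s = 5: the polynomial evaluates to 0, so (s - 5) is a factor.
Dividing out leaves s^2 + 4s - 12 = 0.
Factoring the quadratic: (s - 2)(s + 6) = 0.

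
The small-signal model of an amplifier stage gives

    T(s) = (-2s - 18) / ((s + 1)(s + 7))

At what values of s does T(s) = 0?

Set the numerator to zero: -2s - 18 = 0, i.e. -2·(s + 9) = 0.
So s = -9.

s = -9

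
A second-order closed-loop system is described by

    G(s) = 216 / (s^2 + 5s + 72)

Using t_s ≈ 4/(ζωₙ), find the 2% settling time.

Comparing s^2 + 5s + 72 to s^2 + 2ζωₙs + ωₙ²: ωₙ = √72 ≈ 8.485 rad/s and ζ = 5/(2·√72) ≈ 0.2946.
ζωₙ = 5/2 = 2.5, so t_s ≈ 4/(ζωₙ) = 4/2.5 = 1.600 s.

t_s ≈ 1.600 s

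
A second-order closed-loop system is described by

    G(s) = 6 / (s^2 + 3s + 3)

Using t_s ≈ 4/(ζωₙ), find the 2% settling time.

Comparing s^2 + 3s + 3 to s^2 + 2ζωₙs + ωₙ²: ωₙ = √3 ≈ 1.732 rad/s and ζ = 3/(2·√3) ≈ 0.8660.
ζωₙ = 3/2 = 1.5, so t_s ≈ 4/(ζωₙ) = 4/1.5 ≈ 2.667 s.

t_s ≈ 2.667 s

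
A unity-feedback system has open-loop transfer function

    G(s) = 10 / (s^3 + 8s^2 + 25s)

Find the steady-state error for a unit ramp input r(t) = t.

G(s) has one pole at the origin.
This is a Type 1 system. Kv = lim_{s→0} s·G(s) = 10/25 = 2/5.
e_ss = 1/Kv = 1/(2/5) = 5/2 ≈ 2.500.

e_ss = 2.500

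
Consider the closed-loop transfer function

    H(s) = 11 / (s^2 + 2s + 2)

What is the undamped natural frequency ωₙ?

Compare the denominator to the standard form s^2 + 2ζωₙs + ωₙ².
ωₙ² = 2, so ωₙ = √2 ≈ 1.414 rad/s.

ωₙ ≈ 1.414 rad/s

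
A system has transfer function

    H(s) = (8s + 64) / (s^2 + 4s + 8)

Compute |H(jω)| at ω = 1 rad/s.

|H(j1)| = 8

Substitute s = j1: numerator = 64 + j8, denominator = 7 + j4.
|H(j1)| = |64 + j8| / |7 + j4| = 64.498 / 8.0623 = 8.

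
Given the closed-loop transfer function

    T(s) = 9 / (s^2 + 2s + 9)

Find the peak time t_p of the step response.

Comparing s^2 + 2s + 9 to s^2 + 2ζωₙs + ωₙ²: ωₙ = 3 rad/s and ζ = 2/(2·3) ≈ 0.3333.
ζωₙ = 2/2 = 1, so ω_d = ωₙ√(1−ζ²) = √(ωₙ² − (ζωₙ)²) = √(9 − 1²) = √8 ≈ 2.828 rad/s.
t_p = π/ω_d = π/2.828 ≈ 1.111 s.

t_p ≈ 1.111 s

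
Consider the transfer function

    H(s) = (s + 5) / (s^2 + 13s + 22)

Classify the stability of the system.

The denominator s^2 + 13s + 22 factors as (s + 11)(s + 2), giving poles at s = -11, -2.
Since all poles lie strictly in the left half-plane, the system is stable.

stable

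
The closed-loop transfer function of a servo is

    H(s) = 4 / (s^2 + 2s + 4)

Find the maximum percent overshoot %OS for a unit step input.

Comparing s^2 + 2s + 4 to s^2 + 2ζωₙs + ωₙ²: ωₙ = 2 rad/s and ζ = 2/(2·2) = 0.5.
%OS = 100·exp(−πζ/√(1−ζ²)) = 100·exp(−π·0.5/√(1−0.5²)) ≈ 16.3%.

%OS ≈ 16.3%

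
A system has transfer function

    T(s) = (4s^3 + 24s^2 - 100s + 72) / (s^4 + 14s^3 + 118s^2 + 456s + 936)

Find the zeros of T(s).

Set the numerator to zero: 4s^3 + 24s^2 - 100s + 72 = 0, i.e. 4·(s^3 + 6s^2 - 25s + 18) = 0.
Factoring: (s + 9)(s - 1)(s - 2) = 0.

s = -9, 1, 2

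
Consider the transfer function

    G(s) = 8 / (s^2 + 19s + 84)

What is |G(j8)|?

Substitute s = j8: numerator = 8, denominator = 20 + j152.
|G(j8)| = |8| / |20 + j152| = 8 / 153.31 ≈ 0.05218.

|G(j8)| ≈ 0.05218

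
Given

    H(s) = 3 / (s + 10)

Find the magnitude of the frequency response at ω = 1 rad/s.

|H(j1)| ≈ 0.2985

Substitute s = j1: numerator = 3, denominator = 10 + j1.
|H(j1)| = |3| / |10 + j1| = 3 / 10.050 ≈ 0.2985.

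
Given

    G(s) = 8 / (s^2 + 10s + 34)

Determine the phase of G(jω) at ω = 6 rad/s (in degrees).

∠G(j6) ≈ -91.91°

At s = j6: numerator = 8, denominator = -2 + j60.
∠G = ∠num − ∠den = 0° − (91.909°) = -91.91°.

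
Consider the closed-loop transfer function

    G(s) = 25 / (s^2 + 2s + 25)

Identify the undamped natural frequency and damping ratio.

ωₙ = 5 rad/s, ζ = 0.2

Compare the denominator to the standard form s^2 + 2ζωₙs + ωₙ².
ωₙ² = 25, so ωₙ = 5 rad/s.
2ζωₙ = 2, so ζ = 2/(2·5) = 0.2.
With ζ = 0.2 the response is underdamped.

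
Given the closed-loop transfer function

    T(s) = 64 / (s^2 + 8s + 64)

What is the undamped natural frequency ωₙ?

ωₙ = 8 rad/s

Compare the denominator to the standard form s^2 + 2ζωₙs + ωₙ².
ωₙ² = 64, so ωₙ = 8 rad/s.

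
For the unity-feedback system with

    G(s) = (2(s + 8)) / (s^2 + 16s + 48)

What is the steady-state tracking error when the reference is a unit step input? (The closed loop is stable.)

e_ss = 0.7500

G(s) has no poles at the origin.
This is a Type 0 system. Kp = lim_{s→0} G(s) = 16/48 = 1/3.
e_ss = 1/(1 + Kp) = 1/(1 + 1/3) = 3/4 ≈ 0.7500.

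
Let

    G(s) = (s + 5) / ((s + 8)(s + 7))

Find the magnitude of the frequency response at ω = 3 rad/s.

|G(j3)| ≈ 0.08961

Substitute s = j3: numerator = 5 + j3, denominator = 47 + j45.
|G(j3)| = |5 + j3| / |47 + j45| = 5.8310 / 65.069 ≈ 0.08961.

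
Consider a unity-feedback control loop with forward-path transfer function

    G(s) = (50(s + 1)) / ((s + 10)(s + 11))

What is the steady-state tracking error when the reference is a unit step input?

G(s) has no poles at the origin.
This is a Type 0 system. Kp = lim_{s→0} G(s) = 50/110 = 5/11.
e_ss = 1/(1 + Kp) = 1/(1 + 5/11) = 11/16 ≈ 0.6875.

e_ss = 0.6875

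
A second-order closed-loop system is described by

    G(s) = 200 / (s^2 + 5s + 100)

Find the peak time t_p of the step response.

Comparing s^2 + 5s + 100 to s^2 + 2ζωₙs + ωₙ²: ωₙ = 10 rad/s and ζ = 5/(2·10) = 0.25.
ζωₙ = 5/2 = 2.5, so ω_d = ωₙ√(1−ζ²) = √(ωₙ² − (ζωₙ)²) = √(100 − 2.5²) = √93.75 ≈ 9.682 rad/s.
t_p = π/ω_d = π/9.682 ≈ 0.3245 s.

t_p ≈ 0.3245 s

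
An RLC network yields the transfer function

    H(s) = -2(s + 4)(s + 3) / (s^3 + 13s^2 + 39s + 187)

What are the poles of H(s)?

The poles are the roots of the denominator s^3 + 13s^2 + 39s + 187 = 0.
Trying s = -11: the polynomial evaluates to 0, so (s + 11) is a factor.
Dividing out leaves s^2 + 2s + 17 = 0.
The quadratic formula then gives s = -1 ± 4j.

s = -1 ± 4j, -11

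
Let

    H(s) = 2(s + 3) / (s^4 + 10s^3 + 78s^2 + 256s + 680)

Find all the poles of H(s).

The poles are the roots of the denominator s^4 + 10s^3 + 78s^2 + 256s + 680 = 0.
No real roots exist; factor into two real quadratics: (s^2 + 4s + 20)(s^2 + 6s + 34) = 0.
Each quadratic gives a conjugate pair via the quadratic formula.

s = -2 ± 4j, -3 ± 5j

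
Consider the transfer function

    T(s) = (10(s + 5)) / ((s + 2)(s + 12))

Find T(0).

T(0) = 25/12 ≈ 2.083

At s = 0 each factor (s + a) contributes a and each (s^2 + bs + c) contributes c.
T(0) = 10·(5) / ((2) · (12)) = 50/24 = 25/12.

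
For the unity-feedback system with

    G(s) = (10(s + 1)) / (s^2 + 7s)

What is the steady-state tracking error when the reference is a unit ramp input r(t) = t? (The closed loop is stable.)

G(s) has one pole at the origin.
This is a Type 1 system. Kv = lim_{s→0} s·G(s) = 10/7.
e_ss = 1/Kv = 1/(10/7) = 7/10 ≈ 0.7000.

e_ss = 0.7000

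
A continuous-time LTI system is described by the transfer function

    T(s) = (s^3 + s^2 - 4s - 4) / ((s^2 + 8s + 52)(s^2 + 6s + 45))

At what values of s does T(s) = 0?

Set the numerator to zero: s^3 + s^2 - 4s - 4 = 0.
Factoring: (s + 1)(s - 2)(s + 2) = 0.

s = -1, 2, -2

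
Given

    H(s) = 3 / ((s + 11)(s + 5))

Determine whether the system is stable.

The poles can be read from the denominator factors: s = -11, -5.
Since all poles lie strictly in the left half-plane, the system is stable.

stable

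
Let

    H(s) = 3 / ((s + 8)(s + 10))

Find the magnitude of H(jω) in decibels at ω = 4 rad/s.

|H(j4)|_dB ≈ -30.1 dB

Substitute s = j4: numerator = 3, denominator = 64 + j72.
|H(j4)| = |3| / |64 + j72| = 3 / 96.333 ≈ 0.03114.
In decibels: 20·log₁₀(0.03114) ≈ -30.1 dB.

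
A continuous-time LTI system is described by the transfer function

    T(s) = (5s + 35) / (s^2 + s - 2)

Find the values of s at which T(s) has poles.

The poles are the roots of the denominator s^2 + s - 2 = 0.
Factoring: (s + 2)(s - 1) = 0, so s = -2 and s = 1.

s = -2, 1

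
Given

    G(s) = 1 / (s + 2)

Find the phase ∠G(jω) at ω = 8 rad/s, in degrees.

At s = j8: numerator = 1, denominator = 2 + j8.
∠G = ∠num − ∠den = 0° − (75.964°) = -75.96°.

∠G(j8) ≈ -75.96°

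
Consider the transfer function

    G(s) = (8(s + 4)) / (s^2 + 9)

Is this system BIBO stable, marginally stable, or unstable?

marginally stable

The denominator s^2 + 9 factors as (s^2 + 9), giving poles at s = 3j, -3j.
Since the simple pole(s) at s = 3j, -3j lie on the jω-axis with none in the right half-plane, the system is marginally stable.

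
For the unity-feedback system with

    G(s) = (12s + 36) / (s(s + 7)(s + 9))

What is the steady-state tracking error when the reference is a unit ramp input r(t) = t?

G(s) has one pole at the origin.
This is a Type 1 system. Kv = lim_{s→0} s·G(s) = 36/63 = 4/7.
e_ss = 1/Kv = 1/(4/7) = 7/4 ≈ 1.750.

e_ss = 1.750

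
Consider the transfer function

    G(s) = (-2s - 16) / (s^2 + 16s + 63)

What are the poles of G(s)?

s = -7, -9

The poles are the roots of the denominator s^2 + 16s + 63 = 0.
Factoring: (s + 7)(s + 9) = 0, so s = -7 and s = -9.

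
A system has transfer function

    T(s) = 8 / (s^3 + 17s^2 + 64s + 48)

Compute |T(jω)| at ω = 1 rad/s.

|T(j1)| ≈ 0.1139

Substitute s = j1: numerator = 8, denominator = 31 + j63.
|T(j1)| = |8| / |31 + j63| = 8 / 70.214 ≈ 0.1139.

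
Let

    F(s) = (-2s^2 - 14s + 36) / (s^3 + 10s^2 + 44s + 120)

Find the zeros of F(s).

s = 2, -9

Set the numerator to zero: -2s^2 - 14s + 36 = 0, i.e. -2·(s^2 + 7s - 18) = 0.
Factoring: (s - 2)(s + 9) = 0.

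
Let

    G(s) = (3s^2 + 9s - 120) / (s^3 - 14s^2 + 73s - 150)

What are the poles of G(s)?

The poles are the roots of the denominator s^3 - 14s^2 + 73s - 150 = 0.
Trying s = 6: the polynomial evaluates to 0, so (s - 6) is a factor.
Dividing out leaves s^2 - 8s + 25 = 0.
The quadratic formula then gives s = 4 ± 3j.

s = 4 + 3j, 4 - 3j, 6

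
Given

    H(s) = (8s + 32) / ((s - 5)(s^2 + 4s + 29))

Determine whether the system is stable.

The poles can be read from the denominator factors: s = 5, -2 + 5j, -2 - 5j.
Since the pole(s) at s = 5 lie in the right half-plane, the system is unstable.

unstable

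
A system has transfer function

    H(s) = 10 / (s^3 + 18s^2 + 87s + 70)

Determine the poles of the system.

The poles are the roots of the denominator s^3 + 18s^2 + 87s + 70 = 0.
Trying s = -1: the polynomial evaluates to 0, so (s + 1) is a factor.
Dividing out leaves s^2 + 17s + 70 = 0.
Factoring the quadratic: (s + 7)(s + 10) = 0.

s = -1, -7, -10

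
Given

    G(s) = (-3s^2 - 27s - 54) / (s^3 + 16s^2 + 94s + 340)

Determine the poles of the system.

s = -3 ± 5j, -10

The poles are the roots of the denominator s^3 + 16s^2 + 94s + 340 = 0.
Trying s = -10: the polynomial evaluates to 0, so (s + 10) is a factor.
Dividing out leaves s^2 + 6s + 34 = 0.
The quadratic formula then gives s = -3 ± 5j.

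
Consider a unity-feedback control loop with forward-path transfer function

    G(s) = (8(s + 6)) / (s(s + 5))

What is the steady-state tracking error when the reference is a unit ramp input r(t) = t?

G(s) has one pole at the origin.
This is a Type 1 system. Kv = lim_{s→0} s·G(s) = 48/5.
e_ss = 1/Kv = 1/(48/5) = 5/48 ≈ 0.1042.

e_ss = 0.1042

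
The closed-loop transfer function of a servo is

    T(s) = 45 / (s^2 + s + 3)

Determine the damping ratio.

Compare the denominator to the standard form s^2 + 2ζωₙs + ωₙ².
ωₙ² = 3, so ωₙ = √3 ≈ 1.732 rad/s.
2ζωₙ = 1, so ζ = 1/(2·√3) ≈ 0.2887.

ζ ≈ 0.2887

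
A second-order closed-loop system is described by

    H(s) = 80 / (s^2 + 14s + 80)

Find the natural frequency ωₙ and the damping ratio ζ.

ωₙ ≈ 8.944 rad/s, ζ ≈ 0.7826

Compare the denominator to the standard form s^2 + 2ζωₙs + ωₙ².
ωₙ² = 80, so ωₙ = √80 ≈ 8.944 rad/s.
2ζωₙ = 14, so ζ = 14/(2·√80) ≈ 0.7826.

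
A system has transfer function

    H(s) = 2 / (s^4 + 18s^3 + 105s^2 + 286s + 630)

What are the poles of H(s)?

s = -1 ± 3j, -7, -9

The poles are the roots of the denominator s^4 + 18s^3 + 105s^2 + 286s + 630 = 0.
Trying s = -7: the polynomial evaluates to 0, so (s + 7) is a factor.
Dividing out leaves s^3 + 11s^2 + 28s + 90 = 0.
This factors further as (s^2 + 2s + 10)(s + 9) = 0.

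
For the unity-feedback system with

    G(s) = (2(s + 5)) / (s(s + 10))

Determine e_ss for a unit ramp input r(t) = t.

e_ss = 1

G(s) has one pole at the origin.
This is a Type 1 system. Kv = lim_{s→0} s·G(s) = 10/10 = 1.
e_ss = 1/Kv = 1/(1) = 1.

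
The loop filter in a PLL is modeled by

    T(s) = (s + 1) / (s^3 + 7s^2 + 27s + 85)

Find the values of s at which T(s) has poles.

The poles are the roots of the denominator s^3 + 7s^2 + 27s + 85 = 0.
Trying s = -5: the polynomial evaluates to 0, so (s + 5) is a factor.
Dividing out leaves s^2 + 2s + 17 = 0.
The quadratic formula then gives s = -1 ± 4j.

s = -1 + 4j, -1 - 4j, -5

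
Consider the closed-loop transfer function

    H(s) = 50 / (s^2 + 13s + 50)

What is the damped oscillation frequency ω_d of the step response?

ω_d ≈ 2.784 rad/s

Comparing s^2 + 13s + 50 to s^2 + 2ζωₙs + ωₙ²: ωₙ = √50 ≈ 7.071 rad/s and ζ = 13/(2·√50) ≈ 0.9192.
ζωₙ = 13/2 = 6.5, so ω_d = ωₙ√(1−ζ²) = √(ωₙ² − (ζωₙ)²) = √(50 − 6.5²) = √7.75 ≈ 2.784 rad/s.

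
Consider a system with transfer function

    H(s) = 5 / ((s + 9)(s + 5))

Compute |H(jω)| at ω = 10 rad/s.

|H(j10)| ≈ 0.03324

Substitute s = j10: numerator = 5, denominator = -55 + j140.
|H(j10)| = |5| / |-55 + j140| = 5 / 150.42 ≈ 0.03324.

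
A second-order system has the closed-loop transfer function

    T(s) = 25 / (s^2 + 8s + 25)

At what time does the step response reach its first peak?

Comparing s^2 + 8s + 25 to s^2 + 2ζωₙs + ωₙ²: ωₙ = 5 rad/s and ζ = 8/(2·5) = 0.8.
ζωₙ = 8/2 = 4, so ω_d = ωₙ√(1−ζ²) = √(ωₙ² − (ζωₙ)²) = √(25 − 4²) = √9 = 3 rad/s.
t_p = π/ω_d = π/3 ≈ 1.047 s.

t_p ≈ 1.047 s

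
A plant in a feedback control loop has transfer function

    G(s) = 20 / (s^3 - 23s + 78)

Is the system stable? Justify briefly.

unstable

The denominator s^3 - 23s + 78 factors as (s^2 - 6s + 13)(s + 6), giving poles at s = 3 ± 2j, -6.
Since the pole(s) at s = 3 ± 2j lie in the right half-plane, the system is unstable.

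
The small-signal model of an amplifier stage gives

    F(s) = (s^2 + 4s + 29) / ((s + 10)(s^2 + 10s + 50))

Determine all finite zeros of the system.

s = -2 ± 5j

Set the numerator to zero: s^2 + 4s + 29 = 0.
Factoring: (s^2 + 4s + 29) = 0.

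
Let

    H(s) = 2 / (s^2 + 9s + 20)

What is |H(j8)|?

Substitute s = j8: numerator = 2, denominator = -44 + j72.
|H(j8)| = |2| / |-44 + j72| = 2 / 84.380 ≈ 0.02370.

|H(j8)| ≈ 0.02370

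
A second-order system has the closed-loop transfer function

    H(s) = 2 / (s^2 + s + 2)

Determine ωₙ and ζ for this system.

Compare the denominator to the standard form s^2 + 2ζωₙs + ωₙ².
ωₙ² = 2, so ωₙ = √2 ≈ 1.414 rad/s.
2ζωₙ = 1, so ζ = 1/(2·√2) ≈ 0.3536.
With ζ = 0.3536 the response is underdamped.

ωₙ ≈ 1.414 rad/s, ζ ≈ 0.3536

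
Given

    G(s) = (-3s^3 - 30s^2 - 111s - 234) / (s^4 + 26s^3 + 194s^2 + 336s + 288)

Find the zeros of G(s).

s = -2 + 3j, -2 - 3j, -6

Set the numerator to zero: -3s^3 - 30s^2 - 111s - 234 = 0, i.e. -3·(s^3 + 10s^2 + 37s + 78) = 0.
Factoring: (s^2 + 4s + 13)(s + 6) = 0.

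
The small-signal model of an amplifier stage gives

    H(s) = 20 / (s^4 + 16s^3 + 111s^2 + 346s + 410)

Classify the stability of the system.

The denominator s^4 + 16s^3 + 111s^2 + 346s + 410 factors as (s^2 + 6s + 10)(s^2 + 10s + 41), giving poles at s = -3 + j, -3 - j, -5 + 4j, -5 - 4j.
Since all poles lie strictly in the left half-plane, the system is stable.

stable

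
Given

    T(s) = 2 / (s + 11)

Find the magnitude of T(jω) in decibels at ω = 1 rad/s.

|T(j1)|_dB ≈ -14.8 dB

Substitute s = j1: numerator = 2, denominator = 11 + j1.
|T(j1)| = |2| / |11 + j1| = 2 / 11.045 ≈ 0.1811.
In decibels: 20·log₁₀(0.1811) ≈ -14.8 dB.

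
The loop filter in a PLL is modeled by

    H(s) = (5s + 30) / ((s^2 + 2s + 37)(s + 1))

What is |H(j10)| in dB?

Substitute s = j10: numerator = 30 + j50, denominator = -263 - j610.
|H(j10)| = |30 + j50| / |-263 - j610| = 58.310 / 664.28 ≈ 0.08778.
In decibels: 20·log₁₀(0.08778) ≈ -21.1 dB.

|H(j10)|_dB ≈ -21.1 dB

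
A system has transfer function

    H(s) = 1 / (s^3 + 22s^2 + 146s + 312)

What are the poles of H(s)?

The poles are the roots of the denominator s^3 + 22s^2 + 146s + 312 = 0.
Trying s = -12: the polynomial evaluates to 0, so (s + 12) is a factor.
Dividing out leaves s^2 + 10s + 26 = 0.
The quadratic formula then gives s = -5 ± 1j.

s = -5 + j, -5 - j, -12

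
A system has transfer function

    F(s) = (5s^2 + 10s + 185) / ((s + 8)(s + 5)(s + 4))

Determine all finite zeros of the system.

Set the numerator to zero: 5s^2 + 10s + 185 = 0, i.e. 5·(s^2 + 2s + 37) = 0.
Factoring: (s^2 + 2s + 37) = 0.

s = -1 + 6j, -1 - 6j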